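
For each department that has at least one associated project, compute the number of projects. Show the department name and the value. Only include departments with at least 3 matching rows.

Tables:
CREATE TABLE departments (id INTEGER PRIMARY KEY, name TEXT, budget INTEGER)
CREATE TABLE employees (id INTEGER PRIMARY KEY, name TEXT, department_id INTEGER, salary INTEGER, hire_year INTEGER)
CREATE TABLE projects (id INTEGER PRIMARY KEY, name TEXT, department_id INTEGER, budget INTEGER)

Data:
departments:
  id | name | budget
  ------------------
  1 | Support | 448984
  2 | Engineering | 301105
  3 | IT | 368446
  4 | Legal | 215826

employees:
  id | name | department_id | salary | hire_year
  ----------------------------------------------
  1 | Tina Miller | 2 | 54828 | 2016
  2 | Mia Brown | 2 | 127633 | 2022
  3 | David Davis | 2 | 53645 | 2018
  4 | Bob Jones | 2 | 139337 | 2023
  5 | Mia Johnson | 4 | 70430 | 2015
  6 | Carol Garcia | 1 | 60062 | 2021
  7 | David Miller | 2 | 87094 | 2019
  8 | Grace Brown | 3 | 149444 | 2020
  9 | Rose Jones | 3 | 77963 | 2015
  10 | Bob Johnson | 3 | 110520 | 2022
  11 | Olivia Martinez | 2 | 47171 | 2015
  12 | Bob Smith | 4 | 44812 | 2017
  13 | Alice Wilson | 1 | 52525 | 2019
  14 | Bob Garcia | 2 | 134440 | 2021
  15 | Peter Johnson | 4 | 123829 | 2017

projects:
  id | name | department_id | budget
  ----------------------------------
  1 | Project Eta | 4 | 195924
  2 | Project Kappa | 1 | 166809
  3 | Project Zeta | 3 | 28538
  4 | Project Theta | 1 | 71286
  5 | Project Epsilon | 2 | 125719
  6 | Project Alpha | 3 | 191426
SELECT p.name, COUNT(*) AS n FROM projects c JOIN departments p ON c.department_id = p.id GROUP BY p.id, p.name HAVING COUNT(*) >= 3

Execution result:
(no rows)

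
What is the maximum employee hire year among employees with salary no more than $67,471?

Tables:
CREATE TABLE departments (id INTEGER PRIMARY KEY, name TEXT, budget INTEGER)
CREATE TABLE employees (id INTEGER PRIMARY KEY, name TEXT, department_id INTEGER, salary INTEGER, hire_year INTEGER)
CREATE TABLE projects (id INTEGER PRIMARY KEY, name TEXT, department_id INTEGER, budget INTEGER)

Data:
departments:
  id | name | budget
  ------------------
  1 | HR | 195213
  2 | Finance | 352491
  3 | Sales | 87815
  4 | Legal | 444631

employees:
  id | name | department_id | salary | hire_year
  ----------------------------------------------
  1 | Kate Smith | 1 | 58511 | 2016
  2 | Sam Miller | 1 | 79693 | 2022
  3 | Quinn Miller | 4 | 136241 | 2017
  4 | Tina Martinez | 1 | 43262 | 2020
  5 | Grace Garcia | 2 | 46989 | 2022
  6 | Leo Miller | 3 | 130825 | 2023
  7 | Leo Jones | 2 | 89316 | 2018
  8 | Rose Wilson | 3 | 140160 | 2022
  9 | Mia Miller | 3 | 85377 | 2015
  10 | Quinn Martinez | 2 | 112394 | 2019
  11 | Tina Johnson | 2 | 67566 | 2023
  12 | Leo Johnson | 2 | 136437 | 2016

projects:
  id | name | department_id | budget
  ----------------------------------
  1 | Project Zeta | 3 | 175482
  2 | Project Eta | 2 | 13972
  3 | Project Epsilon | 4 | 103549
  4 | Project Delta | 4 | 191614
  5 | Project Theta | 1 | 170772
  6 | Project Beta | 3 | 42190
SELECT MAX(hire_year) FROM employees WHERE salary <= 67471

Execution result:
2022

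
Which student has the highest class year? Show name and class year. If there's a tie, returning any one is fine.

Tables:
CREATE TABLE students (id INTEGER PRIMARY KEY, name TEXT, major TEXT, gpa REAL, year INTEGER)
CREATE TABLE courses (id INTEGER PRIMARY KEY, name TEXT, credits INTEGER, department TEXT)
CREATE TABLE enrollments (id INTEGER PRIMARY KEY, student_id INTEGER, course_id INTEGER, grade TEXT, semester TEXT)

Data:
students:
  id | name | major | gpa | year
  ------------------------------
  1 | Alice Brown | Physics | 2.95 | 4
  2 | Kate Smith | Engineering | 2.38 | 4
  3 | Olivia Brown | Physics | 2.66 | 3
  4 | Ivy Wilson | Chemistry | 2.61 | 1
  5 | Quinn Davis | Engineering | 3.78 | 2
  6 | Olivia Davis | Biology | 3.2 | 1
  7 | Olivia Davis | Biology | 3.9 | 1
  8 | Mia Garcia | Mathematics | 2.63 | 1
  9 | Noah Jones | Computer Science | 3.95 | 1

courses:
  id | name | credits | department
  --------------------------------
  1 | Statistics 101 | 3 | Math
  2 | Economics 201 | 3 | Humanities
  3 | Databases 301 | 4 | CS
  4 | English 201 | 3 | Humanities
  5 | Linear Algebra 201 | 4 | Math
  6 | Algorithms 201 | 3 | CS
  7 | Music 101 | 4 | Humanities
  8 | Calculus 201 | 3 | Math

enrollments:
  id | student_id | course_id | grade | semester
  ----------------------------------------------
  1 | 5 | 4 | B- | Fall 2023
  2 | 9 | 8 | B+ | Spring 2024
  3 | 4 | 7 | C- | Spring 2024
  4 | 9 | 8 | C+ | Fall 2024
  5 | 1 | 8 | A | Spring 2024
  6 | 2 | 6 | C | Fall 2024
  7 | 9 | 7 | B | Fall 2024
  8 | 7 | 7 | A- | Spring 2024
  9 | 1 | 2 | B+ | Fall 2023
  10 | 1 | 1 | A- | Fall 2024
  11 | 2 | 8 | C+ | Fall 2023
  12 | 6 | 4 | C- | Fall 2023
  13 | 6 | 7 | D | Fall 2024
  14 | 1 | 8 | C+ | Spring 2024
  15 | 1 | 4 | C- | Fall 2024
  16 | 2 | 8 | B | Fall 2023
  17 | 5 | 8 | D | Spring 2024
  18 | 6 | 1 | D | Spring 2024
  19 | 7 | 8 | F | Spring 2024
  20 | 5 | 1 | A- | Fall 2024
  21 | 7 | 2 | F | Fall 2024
SELECT name, year FROM students ORDER BY year DESC LIMIT 1

Execution result:
name | year
Alice Brown | 4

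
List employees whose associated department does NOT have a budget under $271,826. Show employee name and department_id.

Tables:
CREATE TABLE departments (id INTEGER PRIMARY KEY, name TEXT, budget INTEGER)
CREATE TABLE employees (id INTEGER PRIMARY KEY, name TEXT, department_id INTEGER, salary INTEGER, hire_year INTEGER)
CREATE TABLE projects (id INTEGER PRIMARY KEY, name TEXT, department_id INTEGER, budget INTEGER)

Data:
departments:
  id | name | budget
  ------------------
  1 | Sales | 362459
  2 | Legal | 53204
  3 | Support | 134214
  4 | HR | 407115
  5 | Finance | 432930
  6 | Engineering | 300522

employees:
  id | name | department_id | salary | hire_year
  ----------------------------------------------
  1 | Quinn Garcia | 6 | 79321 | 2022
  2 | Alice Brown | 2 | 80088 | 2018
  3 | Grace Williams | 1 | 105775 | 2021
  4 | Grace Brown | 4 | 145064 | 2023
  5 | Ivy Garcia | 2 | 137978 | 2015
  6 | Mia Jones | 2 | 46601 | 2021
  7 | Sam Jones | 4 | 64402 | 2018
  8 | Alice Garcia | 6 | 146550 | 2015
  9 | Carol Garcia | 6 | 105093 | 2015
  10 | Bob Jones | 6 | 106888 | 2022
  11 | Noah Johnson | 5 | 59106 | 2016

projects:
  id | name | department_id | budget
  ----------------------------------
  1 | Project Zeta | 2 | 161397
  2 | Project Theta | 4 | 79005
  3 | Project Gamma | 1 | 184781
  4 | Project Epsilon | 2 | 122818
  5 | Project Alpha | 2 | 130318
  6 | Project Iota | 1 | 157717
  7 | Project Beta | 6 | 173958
SELECT name, department_id FROM employees WHERE department_id NOT IN (SELECT id FROM departments WHERE budget < 271826)

Execution result:
name | department_id
Quinn Garcia | 6
Grace Williams | 1
Grace Brown | 4
Sam Jones | 4
Alice Garcia | 6
Carol Garcia | 6
Bob Jones | 6
Noah Johnson | 5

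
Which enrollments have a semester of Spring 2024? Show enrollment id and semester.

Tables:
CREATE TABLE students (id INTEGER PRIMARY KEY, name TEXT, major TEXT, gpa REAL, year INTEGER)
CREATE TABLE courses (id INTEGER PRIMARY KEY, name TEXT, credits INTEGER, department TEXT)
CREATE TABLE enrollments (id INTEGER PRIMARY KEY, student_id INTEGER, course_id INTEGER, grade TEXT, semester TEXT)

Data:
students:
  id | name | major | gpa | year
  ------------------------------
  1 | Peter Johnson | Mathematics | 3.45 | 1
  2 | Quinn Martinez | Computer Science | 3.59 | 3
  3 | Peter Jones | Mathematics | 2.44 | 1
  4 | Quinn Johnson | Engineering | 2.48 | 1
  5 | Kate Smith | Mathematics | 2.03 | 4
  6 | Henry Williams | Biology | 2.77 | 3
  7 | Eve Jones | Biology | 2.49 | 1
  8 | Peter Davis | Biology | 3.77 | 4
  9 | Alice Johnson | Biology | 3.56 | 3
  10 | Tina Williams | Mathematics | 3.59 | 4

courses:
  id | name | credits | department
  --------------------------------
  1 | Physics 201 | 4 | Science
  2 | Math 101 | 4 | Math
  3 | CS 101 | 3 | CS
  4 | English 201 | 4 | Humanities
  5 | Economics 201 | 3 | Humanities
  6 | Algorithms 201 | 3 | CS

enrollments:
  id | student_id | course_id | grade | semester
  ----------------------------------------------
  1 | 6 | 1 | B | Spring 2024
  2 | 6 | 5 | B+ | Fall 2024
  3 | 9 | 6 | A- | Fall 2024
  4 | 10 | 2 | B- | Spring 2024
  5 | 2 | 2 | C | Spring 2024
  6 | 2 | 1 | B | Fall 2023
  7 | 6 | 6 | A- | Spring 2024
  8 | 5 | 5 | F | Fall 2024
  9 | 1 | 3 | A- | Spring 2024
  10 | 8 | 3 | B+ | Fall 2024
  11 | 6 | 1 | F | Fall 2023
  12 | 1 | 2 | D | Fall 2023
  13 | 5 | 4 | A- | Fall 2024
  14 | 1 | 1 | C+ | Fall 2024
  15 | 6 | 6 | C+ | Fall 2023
SELECT id, semester FROM enrollments WHERE semester = 'Spring 2024'

Execution result:
id | semester
1 | Spring 2024
4 | Spring 2024
5 | Spring 2024
7 | Spring 2024
9 | Spring 2024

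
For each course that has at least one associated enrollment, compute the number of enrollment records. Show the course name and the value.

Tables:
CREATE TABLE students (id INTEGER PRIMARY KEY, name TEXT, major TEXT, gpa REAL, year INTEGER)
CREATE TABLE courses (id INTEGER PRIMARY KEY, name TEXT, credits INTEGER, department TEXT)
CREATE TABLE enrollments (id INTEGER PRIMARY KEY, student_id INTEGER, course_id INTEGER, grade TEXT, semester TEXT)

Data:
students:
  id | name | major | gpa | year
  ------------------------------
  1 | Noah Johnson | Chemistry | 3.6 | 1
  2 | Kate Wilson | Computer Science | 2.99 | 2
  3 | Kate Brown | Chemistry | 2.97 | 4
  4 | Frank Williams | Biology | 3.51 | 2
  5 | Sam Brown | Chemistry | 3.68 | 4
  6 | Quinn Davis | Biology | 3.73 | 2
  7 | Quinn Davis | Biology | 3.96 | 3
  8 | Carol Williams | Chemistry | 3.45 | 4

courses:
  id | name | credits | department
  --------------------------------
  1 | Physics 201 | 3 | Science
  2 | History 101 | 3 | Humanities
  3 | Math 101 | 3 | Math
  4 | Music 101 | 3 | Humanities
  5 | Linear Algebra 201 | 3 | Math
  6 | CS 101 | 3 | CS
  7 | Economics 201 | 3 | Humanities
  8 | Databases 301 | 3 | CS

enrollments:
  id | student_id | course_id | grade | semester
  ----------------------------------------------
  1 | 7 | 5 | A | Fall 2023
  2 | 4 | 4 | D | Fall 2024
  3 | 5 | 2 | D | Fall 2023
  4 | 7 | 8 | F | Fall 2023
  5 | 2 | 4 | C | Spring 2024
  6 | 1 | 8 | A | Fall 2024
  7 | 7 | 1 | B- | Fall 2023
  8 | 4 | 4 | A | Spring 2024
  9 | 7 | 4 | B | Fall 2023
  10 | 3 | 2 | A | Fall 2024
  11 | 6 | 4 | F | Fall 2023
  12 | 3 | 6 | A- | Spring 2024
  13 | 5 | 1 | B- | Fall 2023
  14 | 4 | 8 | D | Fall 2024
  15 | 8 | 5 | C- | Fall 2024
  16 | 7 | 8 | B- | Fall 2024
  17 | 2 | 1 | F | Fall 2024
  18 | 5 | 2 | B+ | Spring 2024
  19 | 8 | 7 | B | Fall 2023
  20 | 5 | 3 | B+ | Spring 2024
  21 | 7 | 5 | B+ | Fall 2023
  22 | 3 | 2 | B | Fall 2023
SELECT p.name, COUNT(*) AS n FROM enrollments c JOIN courses p ON c.course_id = p.id GROUP BY p.id, p.name

Execution result:
name | n
Physics 201 | 3
History 101 | 4
Math 101 | 1
Music 101 | 5
Linear Algebra 201 | 3
CS 101 | 1
Economics 201 | 1
Databases 301 | 4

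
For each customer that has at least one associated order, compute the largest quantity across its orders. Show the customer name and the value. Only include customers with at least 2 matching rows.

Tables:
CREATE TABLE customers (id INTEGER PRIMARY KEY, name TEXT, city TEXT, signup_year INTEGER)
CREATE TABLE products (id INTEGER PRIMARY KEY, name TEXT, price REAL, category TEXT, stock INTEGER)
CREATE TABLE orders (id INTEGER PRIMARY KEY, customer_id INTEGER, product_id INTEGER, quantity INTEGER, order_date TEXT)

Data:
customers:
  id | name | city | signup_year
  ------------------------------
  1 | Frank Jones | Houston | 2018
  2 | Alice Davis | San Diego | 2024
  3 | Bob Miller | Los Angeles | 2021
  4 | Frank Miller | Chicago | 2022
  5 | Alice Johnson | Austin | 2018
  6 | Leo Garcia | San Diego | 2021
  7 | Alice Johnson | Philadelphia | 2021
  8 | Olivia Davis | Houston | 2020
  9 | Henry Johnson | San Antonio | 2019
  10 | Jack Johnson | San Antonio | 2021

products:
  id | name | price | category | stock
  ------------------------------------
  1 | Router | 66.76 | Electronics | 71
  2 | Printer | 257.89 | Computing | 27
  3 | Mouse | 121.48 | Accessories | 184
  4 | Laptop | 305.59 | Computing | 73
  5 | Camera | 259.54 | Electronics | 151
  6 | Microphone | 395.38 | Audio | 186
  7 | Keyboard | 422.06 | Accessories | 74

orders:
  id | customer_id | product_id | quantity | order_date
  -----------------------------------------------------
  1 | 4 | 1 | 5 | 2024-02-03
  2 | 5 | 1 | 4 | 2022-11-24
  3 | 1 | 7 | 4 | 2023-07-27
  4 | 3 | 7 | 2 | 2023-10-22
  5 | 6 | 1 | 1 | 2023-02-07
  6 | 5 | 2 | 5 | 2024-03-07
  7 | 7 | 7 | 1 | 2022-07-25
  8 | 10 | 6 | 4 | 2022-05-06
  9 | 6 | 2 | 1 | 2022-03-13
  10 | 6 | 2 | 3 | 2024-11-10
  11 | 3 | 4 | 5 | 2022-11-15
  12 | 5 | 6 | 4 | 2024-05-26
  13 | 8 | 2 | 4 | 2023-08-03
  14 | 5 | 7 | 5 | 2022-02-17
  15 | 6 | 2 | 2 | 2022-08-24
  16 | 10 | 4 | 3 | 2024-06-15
SELECT p.name, MAX(c.quantity) AS max_quantity FROM orders c JOIN customers p ON c.customer_id = p.id GROUP BY p.id, p.name HAVING COUNT(*) >= 2

Execution result:
name | max_quantity
Bob Miller | 5
Alice Johnson | 5
Leo Garcia | 3
Jack Johnson | 4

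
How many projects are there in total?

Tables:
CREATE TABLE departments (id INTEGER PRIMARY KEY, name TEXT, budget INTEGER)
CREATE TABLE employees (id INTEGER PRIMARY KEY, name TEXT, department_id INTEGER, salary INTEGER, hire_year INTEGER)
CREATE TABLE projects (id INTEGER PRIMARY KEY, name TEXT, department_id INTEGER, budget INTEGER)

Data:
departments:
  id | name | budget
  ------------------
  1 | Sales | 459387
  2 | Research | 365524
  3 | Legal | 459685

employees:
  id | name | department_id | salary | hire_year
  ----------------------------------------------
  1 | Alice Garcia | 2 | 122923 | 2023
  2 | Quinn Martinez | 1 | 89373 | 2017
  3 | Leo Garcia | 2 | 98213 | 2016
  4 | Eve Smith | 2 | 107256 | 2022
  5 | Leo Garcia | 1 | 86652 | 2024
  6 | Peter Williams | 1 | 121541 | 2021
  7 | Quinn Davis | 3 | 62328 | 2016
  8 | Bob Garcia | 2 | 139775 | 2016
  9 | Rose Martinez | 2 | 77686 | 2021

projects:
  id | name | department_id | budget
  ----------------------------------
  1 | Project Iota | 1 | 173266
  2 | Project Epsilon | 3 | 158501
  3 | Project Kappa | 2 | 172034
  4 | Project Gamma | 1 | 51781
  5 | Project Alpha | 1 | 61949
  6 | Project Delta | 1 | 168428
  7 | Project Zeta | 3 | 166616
SELECT COUNT(*) FROM projects

Execution result:
7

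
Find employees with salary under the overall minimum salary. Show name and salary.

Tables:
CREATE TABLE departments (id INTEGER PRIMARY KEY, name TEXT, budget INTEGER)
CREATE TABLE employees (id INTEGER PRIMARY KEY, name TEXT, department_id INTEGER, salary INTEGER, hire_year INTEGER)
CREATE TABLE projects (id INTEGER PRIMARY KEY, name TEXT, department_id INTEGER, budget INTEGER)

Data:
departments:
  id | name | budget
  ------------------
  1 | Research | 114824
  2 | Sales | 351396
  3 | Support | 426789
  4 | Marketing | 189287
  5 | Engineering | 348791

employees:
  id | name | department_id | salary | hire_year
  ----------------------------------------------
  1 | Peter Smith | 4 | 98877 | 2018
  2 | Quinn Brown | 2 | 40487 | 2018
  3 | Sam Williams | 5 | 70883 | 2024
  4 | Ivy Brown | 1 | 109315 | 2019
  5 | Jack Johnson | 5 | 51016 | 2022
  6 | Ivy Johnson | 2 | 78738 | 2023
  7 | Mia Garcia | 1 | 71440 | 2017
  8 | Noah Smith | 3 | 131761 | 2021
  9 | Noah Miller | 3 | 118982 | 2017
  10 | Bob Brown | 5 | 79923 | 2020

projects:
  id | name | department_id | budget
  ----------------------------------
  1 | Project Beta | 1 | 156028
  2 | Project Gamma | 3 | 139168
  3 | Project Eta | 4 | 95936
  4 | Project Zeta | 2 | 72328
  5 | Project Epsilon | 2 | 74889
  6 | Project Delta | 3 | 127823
SELECT name, salary FROM employees WHERE salary < (SELECT MIN(salary) FROM employees)

Execution result:
(no rows)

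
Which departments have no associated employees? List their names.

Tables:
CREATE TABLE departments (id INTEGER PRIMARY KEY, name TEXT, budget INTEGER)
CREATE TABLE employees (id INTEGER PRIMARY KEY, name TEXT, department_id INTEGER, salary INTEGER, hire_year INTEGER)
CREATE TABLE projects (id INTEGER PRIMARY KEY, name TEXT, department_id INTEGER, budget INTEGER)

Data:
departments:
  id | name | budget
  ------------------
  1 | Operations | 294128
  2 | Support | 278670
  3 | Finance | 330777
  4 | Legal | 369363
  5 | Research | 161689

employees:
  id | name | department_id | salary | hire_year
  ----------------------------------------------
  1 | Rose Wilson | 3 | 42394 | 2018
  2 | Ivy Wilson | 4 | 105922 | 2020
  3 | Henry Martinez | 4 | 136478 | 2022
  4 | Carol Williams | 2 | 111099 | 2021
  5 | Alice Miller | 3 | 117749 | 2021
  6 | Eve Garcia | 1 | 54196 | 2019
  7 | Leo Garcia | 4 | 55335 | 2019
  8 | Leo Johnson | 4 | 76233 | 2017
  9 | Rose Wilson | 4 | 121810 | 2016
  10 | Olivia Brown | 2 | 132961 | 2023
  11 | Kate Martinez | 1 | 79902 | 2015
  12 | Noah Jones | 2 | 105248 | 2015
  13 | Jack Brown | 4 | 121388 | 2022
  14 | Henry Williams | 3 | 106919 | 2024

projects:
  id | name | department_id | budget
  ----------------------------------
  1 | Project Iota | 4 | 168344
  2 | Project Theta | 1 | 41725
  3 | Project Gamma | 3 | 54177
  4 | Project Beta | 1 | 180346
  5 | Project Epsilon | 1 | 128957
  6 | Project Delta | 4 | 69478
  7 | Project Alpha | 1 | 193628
SELECT p.name FROM departments p LEFT JOIN employees c ON c.department_id = p.id WHERE c.id IS NULL

Execution result:
Research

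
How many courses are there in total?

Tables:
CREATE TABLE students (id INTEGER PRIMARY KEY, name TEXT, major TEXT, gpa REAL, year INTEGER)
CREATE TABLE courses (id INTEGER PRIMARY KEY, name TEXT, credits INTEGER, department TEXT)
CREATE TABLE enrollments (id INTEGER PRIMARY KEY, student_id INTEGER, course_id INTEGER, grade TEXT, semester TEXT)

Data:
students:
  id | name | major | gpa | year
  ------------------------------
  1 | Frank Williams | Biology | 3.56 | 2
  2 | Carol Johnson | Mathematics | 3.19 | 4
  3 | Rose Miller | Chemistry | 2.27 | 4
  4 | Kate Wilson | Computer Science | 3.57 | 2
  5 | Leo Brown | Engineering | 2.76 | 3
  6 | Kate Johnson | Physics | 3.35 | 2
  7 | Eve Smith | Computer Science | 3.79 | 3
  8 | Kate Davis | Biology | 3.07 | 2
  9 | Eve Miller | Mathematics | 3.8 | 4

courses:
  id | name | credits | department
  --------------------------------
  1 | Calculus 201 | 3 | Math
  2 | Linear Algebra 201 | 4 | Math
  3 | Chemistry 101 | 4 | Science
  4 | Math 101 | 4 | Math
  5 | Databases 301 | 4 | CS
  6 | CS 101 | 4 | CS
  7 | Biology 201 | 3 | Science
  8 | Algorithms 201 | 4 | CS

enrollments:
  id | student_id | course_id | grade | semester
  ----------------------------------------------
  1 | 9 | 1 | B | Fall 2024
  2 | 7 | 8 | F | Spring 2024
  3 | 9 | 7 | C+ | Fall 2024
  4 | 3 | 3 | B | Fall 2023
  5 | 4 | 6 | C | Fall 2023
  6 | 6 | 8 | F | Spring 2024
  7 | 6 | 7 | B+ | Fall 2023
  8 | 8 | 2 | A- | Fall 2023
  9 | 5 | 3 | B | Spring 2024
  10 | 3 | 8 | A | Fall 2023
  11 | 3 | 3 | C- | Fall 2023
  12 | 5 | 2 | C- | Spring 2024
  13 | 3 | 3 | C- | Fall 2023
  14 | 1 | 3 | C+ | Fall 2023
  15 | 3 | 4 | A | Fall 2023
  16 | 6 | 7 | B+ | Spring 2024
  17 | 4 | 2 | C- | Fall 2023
SELECT COUNT(*) FROM courses

Execution result:
8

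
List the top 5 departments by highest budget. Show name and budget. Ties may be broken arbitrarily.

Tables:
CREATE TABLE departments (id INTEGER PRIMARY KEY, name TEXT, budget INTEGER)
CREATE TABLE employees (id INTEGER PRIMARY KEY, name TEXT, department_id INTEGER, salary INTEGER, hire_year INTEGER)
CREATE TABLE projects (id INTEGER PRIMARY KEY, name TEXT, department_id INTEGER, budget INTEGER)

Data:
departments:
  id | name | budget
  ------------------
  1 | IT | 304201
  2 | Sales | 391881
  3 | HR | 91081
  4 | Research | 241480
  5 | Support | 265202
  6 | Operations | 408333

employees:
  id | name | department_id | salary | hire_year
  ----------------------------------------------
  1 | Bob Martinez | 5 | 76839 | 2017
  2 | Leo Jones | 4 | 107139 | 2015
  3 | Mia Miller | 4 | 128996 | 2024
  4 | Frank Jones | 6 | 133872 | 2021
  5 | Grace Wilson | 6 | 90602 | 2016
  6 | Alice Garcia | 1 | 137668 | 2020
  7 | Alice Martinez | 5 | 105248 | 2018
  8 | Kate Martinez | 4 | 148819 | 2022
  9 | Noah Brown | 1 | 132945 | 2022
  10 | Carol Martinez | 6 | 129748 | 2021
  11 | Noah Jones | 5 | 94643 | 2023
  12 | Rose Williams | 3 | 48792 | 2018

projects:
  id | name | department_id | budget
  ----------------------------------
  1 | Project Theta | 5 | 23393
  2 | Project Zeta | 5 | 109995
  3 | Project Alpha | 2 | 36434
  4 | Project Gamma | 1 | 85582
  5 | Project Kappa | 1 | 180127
SELECT name, budget FROM departments ORDER BY budget DESC LIMIT 5

Execution result:
name | budget
Operations | 408333
Sales | 391881
IT | 304201
Support | 265202
Research | 241480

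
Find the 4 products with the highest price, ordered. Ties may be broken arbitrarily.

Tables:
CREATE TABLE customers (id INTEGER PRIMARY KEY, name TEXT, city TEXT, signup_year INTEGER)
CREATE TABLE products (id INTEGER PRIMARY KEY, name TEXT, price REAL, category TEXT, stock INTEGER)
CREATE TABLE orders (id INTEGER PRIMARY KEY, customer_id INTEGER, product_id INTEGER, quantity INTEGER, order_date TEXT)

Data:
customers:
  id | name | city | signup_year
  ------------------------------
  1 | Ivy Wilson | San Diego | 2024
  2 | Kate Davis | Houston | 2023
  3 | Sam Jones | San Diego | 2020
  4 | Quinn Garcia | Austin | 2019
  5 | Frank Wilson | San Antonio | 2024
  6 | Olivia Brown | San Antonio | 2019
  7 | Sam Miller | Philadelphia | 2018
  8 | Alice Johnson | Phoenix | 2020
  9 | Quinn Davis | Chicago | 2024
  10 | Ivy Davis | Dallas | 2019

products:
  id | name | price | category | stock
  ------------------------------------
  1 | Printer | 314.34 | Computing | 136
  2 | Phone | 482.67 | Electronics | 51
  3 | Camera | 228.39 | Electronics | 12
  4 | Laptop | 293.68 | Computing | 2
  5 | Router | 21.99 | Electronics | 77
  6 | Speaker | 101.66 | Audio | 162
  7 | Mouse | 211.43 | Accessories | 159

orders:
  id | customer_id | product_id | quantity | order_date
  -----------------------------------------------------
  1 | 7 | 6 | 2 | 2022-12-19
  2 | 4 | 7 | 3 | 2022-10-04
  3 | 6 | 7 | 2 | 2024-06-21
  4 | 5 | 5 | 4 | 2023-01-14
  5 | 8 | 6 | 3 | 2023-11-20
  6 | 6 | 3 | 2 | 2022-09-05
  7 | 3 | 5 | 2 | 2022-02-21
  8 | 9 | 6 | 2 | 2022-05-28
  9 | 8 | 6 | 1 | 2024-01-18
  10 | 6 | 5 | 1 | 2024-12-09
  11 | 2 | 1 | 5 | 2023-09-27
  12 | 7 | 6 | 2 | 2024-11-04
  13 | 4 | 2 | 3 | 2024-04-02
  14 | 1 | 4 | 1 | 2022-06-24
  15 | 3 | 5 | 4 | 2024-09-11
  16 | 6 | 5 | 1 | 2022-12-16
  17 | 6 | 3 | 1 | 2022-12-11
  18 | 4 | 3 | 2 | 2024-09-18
SELECT name, price FROM products ORDER BY price DESC LIMIT 4

Execution result:
name | price
Phone | 482.67
Printer | 314.34
Laptop | 293.68
Camera | 228.39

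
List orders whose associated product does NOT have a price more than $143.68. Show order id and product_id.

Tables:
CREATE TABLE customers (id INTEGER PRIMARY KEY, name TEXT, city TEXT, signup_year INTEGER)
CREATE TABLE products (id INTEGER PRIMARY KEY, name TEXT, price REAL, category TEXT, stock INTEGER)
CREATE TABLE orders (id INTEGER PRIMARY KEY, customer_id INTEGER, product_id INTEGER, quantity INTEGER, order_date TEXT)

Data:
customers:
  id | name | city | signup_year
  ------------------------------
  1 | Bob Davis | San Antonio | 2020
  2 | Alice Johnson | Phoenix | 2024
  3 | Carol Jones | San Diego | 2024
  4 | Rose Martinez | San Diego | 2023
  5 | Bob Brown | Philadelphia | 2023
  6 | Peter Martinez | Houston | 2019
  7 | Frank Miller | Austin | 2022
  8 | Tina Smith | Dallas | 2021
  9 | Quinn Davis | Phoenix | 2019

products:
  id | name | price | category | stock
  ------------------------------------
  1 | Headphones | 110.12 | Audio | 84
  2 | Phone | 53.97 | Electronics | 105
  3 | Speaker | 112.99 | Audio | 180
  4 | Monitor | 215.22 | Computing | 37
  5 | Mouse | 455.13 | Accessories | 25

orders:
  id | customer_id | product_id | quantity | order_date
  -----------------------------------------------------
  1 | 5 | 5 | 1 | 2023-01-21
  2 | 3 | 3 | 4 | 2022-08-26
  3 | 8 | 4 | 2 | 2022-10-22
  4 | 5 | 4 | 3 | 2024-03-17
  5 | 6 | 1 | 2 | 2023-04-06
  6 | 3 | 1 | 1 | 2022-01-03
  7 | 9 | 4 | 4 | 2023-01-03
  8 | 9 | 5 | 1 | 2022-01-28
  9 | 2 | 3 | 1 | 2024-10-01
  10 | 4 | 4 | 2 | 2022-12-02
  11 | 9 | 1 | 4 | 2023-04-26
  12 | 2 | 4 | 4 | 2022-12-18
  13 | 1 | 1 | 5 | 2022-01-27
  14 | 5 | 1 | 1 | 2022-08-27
SELECT id, product_id FROM orders WHERE product_id NOT IN (SELECT id FROM products WHERE price > 143.68)

Execution result:
id | product_id
2 | 3
5 | 1
6 | 1
9 | 3
11 | 1
13 | 1
14 | 1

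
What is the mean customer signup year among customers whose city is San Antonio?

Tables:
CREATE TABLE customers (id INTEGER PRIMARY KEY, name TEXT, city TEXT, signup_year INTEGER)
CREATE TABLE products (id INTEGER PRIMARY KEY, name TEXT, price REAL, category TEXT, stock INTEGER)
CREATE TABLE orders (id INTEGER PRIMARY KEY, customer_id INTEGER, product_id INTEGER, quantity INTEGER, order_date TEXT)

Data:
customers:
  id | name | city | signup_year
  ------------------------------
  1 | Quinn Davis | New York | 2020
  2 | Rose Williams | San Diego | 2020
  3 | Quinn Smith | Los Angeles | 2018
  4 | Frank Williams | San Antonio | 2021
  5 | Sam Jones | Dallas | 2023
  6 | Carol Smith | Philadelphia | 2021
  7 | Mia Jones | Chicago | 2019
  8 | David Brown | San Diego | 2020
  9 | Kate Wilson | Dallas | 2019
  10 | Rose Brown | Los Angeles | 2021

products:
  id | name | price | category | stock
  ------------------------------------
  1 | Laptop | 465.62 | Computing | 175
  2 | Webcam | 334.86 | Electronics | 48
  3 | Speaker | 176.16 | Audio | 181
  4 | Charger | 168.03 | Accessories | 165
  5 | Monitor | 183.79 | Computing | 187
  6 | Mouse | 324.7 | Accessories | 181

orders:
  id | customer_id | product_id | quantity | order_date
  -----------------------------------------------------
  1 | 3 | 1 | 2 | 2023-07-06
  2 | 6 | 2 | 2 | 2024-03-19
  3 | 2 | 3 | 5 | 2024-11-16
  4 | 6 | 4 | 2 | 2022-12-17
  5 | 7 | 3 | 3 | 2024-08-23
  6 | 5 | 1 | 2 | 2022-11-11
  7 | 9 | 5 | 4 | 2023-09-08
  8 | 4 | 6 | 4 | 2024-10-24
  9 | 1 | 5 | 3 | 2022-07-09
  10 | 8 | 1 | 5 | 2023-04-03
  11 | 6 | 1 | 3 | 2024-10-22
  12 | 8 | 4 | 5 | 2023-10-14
SELECT AVG(signup_year) FROM customers WHERE city = 'San Antonio'

Execution result:
2021.00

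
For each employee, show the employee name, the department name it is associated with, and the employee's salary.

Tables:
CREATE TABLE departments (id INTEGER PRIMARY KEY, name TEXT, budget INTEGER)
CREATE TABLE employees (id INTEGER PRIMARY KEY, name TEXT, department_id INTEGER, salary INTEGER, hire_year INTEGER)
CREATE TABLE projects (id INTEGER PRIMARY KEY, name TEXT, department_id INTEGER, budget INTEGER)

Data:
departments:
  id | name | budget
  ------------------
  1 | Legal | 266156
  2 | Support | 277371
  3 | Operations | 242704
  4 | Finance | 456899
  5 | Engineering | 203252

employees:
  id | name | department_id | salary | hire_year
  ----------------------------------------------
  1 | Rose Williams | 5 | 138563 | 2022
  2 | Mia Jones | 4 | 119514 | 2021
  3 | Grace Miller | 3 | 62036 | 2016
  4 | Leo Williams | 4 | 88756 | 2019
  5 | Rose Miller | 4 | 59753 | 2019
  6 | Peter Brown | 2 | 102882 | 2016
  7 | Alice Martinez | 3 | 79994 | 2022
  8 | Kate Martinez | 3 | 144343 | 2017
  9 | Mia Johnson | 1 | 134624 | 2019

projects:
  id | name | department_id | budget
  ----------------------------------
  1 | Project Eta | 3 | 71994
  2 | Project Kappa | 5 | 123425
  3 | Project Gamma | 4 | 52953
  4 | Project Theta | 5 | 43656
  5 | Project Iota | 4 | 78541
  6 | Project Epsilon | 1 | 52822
SELECT c.name, p.name AS department, c.salary FROM employees c JOIN departments p ON c.department_id = p.id

Execution result:
name | department | salary
Rose Williams | Engineering | 138563
Mia Jones | Finance | 119514
Grace Miller | Operations | 62036
Leo Williams | Finance | 88756
Rose Miller | Finance | 59753
Peter Brown | Support | 102882
Alice Martinez | Operations | 79994
Kate Martinez | Operations | 144343
Mia Johnson | Legal | 134624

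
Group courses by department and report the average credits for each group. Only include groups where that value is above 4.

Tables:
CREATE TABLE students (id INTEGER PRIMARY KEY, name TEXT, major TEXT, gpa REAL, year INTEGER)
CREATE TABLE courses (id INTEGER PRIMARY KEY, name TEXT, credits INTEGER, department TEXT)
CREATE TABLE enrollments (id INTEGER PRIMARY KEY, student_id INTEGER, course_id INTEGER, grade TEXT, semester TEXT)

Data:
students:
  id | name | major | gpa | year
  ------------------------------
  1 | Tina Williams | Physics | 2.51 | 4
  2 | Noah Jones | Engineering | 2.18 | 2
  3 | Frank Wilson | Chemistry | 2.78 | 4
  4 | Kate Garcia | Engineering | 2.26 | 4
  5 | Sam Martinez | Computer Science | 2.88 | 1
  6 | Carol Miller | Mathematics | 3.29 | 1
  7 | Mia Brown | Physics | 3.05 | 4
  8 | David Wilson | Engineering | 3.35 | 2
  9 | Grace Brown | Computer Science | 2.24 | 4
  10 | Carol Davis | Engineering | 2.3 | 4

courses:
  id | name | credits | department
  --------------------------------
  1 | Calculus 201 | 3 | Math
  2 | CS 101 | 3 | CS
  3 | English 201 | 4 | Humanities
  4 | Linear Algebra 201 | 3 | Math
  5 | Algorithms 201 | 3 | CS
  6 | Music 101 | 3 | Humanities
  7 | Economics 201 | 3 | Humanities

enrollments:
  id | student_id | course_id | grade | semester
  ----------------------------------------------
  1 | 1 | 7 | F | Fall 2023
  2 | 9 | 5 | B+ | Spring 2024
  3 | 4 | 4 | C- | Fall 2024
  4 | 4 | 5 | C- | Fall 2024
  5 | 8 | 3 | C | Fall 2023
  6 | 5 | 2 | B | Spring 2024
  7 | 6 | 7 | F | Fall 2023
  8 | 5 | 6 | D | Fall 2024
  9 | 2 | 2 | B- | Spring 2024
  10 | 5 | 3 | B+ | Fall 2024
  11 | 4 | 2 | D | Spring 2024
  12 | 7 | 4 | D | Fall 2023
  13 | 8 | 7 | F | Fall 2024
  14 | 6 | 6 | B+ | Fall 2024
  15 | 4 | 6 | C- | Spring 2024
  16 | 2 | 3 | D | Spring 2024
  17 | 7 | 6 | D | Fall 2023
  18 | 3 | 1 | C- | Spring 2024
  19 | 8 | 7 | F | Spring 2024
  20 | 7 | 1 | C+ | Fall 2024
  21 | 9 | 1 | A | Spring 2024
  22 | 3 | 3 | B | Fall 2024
SELECT department, AVG(credits) AS avg_credits FROM courses GROUP BY department HAVING AVG(credits) > 4

Execution result:
(no rows)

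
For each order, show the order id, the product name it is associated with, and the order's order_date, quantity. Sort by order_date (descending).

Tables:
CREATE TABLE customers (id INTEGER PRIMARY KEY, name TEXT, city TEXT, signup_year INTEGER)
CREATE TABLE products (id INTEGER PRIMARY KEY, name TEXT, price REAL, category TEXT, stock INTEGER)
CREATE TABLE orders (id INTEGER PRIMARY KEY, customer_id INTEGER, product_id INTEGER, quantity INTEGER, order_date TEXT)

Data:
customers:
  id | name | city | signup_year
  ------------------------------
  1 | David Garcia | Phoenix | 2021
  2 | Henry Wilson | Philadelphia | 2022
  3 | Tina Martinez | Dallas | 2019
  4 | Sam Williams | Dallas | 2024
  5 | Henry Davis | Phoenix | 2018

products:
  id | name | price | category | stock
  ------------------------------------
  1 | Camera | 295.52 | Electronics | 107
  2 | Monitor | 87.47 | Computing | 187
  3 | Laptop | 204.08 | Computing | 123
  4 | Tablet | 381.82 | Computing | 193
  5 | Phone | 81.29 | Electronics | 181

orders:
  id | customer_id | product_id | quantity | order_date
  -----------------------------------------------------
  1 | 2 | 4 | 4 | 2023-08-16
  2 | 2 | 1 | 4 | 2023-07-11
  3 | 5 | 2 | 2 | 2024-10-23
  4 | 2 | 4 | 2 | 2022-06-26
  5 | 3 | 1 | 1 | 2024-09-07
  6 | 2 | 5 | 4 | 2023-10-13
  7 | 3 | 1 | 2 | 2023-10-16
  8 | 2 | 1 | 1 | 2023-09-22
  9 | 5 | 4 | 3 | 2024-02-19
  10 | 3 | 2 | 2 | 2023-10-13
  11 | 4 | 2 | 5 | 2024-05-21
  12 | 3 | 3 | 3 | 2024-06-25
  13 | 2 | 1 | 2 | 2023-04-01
SELECT c.id, p.name AS product, c.order_date, c.quantity FROM orders c JOIN products p ON c.product_id = p.id ORDER BY c.order_date DESC

Execution result:
id | product | order_date | quantity
3 | Monitor | 2024-10-23 | 2
5 | Camera | 2024-09-07 | 1
12 | Laptop | 2024-06-25 | 3
11 | Monitor | 2024-05-21 | 5
9 | Tablet | 2024-02-19 | 3
7 | Camera | 2023-10-16 | 2
6 | Phone | 2023-10-13 | 4
10 | Monitor | 2023-10-13 | 2
8 | Camera | 2023-09-22 | 1
1 | Tablet | 2023-08-16 | 4
2 | Camera | 2023-07-11 | 4
13 | Camera | 2023-04-01 | 2
4 | Tablet | 2022-06-26 | 2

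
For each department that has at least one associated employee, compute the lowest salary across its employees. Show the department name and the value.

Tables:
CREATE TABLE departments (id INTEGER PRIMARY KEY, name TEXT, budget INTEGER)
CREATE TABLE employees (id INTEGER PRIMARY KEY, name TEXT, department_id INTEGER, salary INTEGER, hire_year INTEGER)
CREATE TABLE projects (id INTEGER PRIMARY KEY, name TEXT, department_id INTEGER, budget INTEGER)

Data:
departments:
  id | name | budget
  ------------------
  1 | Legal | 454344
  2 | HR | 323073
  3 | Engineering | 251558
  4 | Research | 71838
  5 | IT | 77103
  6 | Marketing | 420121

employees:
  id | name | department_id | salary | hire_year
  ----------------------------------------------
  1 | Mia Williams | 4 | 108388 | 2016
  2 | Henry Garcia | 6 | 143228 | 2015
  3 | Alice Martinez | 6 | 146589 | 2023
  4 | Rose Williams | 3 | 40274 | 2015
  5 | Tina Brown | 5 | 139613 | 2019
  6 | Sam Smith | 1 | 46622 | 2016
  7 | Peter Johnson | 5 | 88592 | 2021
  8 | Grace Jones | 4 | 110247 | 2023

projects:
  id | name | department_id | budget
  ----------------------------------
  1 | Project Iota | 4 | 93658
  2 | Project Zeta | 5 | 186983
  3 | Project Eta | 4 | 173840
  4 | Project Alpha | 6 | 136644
SELECT p.name, MIN(c.salary) AS min_salary FROM employees c JOIN departments p ON c.department_id = p.id GROUP BY p.id, p.name

Execution result:
name | min_salary
Legal | 46622
Engineering | 40274
Research | 108388
IT | 88592
Marketing | 143228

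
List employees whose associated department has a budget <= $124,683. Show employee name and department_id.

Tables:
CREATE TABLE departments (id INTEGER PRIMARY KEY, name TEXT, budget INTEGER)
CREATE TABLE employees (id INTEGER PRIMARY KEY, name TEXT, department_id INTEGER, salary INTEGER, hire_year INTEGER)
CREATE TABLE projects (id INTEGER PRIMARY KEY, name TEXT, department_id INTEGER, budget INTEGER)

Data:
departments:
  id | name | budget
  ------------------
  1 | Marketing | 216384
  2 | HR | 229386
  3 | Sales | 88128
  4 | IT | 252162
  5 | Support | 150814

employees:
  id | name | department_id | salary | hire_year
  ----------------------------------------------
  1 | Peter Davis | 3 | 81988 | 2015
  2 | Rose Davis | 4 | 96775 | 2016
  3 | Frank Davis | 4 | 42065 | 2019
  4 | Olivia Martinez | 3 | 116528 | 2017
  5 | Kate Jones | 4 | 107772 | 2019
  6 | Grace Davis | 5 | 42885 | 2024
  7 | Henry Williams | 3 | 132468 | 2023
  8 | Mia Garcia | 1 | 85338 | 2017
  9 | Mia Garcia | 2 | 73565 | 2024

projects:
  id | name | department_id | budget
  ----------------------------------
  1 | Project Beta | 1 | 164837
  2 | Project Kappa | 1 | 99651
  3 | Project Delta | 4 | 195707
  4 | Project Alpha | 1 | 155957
SELECT name, department_id FROM employees WHERE department_id IN (SELECT id FROM departments WHERE budget <= 124683)

Execution result:
name | department_id
Peter Davis | 3
Olivia Martinez | 3
Henry Williams | 3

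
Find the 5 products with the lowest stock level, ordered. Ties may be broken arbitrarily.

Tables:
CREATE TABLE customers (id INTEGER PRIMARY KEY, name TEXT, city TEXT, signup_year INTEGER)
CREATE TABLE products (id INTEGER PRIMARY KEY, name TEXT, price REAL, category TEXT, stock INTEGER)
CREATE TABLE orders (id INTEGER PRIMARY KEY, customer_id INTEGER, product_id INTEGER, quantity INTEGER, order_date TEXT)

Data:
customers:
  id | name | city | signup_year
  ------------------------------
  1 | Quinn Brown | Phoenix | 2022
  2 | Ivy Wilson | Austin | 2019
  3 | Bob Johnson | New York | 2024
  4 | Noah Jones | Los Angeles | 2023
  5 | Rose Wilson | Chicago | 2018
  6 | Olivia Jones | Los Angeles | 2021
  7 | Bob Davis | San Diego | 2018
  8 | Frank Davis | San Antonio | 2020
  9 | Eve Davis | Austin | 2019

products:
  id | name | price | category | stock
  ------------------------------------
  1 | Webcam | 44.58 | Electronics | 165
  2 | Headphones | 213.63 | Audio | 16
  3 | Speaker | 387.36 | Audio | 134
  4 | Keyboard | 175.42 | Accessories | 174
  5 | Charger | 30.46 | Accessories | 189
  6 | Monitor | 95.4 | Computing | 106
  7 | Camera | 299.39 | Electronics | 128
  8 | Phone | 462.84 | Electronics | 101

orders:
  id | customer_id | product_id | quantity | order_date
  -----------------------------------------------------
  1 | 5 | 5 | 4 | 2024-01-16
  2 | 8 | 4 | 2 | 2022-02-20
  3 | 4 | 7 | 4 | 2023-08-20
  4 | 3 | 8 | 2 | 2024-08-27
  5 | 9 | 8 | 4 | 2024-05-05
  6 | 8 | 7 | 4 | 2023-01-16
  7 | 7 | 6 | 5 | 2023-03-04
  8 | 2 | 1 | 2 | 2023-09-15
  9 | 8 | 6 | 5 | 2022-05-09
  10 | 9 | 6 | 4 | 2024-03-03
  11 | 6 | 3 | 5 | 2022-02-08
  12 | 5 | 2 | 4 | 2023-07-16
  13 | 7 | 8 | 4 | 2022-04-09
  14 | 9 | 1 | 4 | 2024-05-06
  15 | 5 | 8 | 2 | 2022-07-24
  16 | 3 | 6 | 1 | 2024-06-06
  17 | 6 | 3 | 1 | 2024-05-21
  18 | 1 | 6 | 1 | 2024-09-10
SELECT name, stock FROM products ORDER BY stock ASC LIMIT 5

Execution result:
name | stock
Headphones | 16
Phone | 101
Monitor | 106
Camera | 128
Speaker | 134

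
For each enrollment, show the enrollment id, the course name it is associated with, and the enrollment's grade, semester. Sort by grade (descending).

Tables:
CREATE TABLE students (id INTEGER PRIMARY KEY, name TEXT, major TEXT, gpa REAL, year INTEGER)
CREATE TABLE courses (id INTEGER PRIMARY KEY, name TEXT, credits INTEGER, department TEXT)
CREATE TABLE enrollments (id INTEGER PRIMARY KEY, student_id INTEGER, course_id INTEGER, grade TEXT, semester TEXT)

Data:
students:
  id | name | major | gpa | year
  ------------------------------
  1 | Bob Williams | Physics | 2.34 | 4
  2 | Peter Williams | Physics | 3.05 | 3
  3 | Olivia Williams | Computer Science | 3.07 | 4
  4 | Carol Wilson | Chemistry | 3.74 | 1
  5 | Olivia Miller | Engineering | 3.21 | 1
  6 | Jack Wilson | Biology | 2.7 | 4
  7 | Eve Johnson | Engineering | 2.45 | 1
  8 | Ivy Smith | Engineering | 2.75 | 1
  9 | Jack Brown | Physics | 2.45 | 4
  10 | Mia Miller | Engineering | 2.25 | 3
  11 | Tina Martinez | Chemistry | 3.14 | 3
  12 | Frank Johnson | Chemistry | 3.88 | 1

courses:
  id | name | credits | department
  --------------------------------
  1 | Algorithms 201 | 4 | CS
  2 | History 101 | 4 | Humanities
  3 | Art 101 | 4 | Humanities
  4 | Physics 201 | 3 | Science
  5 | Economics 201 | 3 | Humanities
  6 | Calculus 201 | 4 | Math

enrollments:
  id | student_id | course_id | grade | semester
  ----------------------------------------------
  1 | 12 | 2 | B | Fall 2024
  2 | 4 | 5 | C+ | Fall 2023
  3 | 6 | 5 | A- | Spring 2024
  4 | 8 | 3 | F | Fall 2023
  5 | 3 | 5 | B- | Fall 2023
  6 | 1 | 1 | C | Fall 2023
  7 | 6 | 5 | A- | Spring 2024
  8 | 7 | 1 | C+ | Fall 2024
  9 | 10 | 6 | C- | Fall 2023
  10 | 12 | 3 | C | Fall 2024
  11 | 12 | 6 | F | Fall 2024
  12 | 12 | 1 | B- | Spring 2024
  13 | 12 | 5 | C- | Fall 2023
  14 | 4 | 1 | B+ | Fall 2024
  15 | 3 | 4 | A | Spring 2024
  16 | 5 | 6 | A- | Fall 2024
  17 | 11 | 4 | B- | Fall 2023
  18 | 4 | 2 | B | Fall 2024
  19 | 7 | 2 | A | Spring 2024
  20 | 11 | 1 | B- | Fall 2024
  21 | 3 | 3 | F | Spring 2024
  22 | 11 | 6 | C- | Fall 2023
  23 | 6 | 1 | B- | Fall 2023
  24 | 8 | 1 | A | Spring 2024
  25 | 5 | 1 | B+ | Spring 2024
SELECT c.id, p.name AS course, c.grade, c.semester FROM enrollments c JOIN courses p ON c.course_id = p.id ORDER BY c.grade DESC

Execution result:
id | course | grade | semester
4 | Art 101 | F | Fall 2023
11 | Calculus 201 | F | Fall 2024
21 | Art 101 | F | Spring 2024
9 | Calculus 201 | C- | Fall 2023
13 | Economics 201 | C- | Fall 2023
22 | Calculus 201 | C- | Fall 2023
2 | Economics 201 | C+ | Fall 2023
8 | Algorithms 201 | C+ | Fall 2024
6 | Algorithms 201 | C | Fall 2023
10 | Art 101 | C | Fall 2024
5 | Economics 201 | B- | Fall 2023
12 | Algorithms 201 | B- | Spring 2024
17 | Physics 201 | B- | Fall 2023
20 | Algorithms 201 | B- | Fall 2024
23 | Algorithms 201 | B- | Fall 2023
14 | Algorithms 201 | B+ | Fall 2024
25 | Algorithms 201 | B+ | Spring 2024
1 | History 101 | B | Fall 2024
18 | History 101 | B | Fall 2024
3 | Economics 201 | A- | Spring 2024
7 | Economics 201 | A- | Spring 2024
16 | Calculus 201 | A- | Fall 2024
15 | Physics 201 | A | Spring 2024
19 | History 101 | A | Spring 2024
24 | Algorithms 201 | A | Spring 2024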